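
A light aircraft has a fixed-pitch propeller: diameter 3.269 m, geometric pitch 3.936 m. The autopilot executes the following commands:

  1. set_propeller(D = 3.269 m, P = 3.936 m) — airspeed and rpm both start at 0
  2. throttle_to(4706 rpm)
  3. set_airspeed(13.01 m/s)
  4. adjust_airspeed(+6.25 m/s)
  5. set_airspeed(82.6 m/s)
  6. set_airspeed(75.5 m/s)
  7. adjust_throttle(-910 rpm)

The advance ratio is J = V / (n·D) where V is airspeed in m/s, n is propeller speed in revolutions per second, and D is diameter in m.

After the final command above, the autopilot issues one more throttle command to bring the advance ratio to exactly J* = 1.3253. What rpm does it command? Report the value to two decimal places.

set_propeller: D = 3.269 m, P = 3.936 m (p = P/D = 1.204038); state ← (V=0, rpm=0)
throttle_to(4706): rpm ← 4706
set_airspeed(13.01): V ← 13.01 m/s
adjust_airspeed(+6.25): V ← 13.01 +6.25 = 19.26 m/s
set_airspeed(82.6): V ← 82.6 m/s
set_airspeed(75.5): V ← 75.5 m/s
adjust_throttle(-910): rpm ← 4706 -910 = 3796
final state: V = 75.5 m/s, rpm = 3796 → n = rpm/60 = 63.266667 rev/s
target J* = 1.3253; solve J* = V/(n·D) for n: n = V/(J*·D) = 75.5/(1.3253 × 3.269) = 17.426807 rev/s
rpm = 60·n = 1045.608448

rpm = 1045.61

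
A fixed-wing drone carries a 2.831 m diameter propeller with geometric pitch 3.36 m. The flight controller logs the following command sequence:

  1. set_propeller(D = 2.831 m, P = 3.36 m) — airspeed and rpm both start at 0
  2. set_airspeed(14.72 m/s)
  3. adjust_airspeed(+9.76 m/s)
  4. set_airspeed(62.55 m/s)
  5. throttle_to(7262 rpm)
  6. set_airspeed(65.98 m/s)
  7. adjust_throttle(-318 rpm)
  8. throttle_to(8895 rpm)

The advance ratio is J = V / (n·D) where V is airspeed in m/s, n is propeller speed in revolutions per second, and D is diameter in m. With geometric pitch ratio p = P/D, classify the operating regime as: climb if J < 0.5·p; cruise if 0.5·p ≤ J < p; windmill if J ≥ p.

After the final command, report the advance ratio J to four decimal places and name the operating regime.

set_propeller: D = 2.831 m, P = 3.36 m (p = P/D = 1.186860); state ← (V=0, rpm=0)
set_airspeed(14.72): V ← 14.72 m/s
adjust_airspeed(+9.76): V ← 14.72 +9.76 = 24.48 m/s
set_airspeed(62.55): V ← 62.55 m/s
throttle_to(7262): rpm ← 7262
set_airspeed(65.98): V ← 65.98 m/s
adjust_throttle(-318): rpm ← 7262 -318 = 6944
throttle_to(8895): rpm ← 8895
final state: V = 65.98 m/s, rpm = 8895 → n = rpm/60 = 148.250000 rev/s
J = V / (n·D) = 65.98 / (148.250000 × 2.831) = 0.157209
regime bands: climb J<0.5934 | cruise [0.5934, 1.1869) | windmill J≥1.1869
J = 0.1572 → climb

J = 0.1572, regime = climb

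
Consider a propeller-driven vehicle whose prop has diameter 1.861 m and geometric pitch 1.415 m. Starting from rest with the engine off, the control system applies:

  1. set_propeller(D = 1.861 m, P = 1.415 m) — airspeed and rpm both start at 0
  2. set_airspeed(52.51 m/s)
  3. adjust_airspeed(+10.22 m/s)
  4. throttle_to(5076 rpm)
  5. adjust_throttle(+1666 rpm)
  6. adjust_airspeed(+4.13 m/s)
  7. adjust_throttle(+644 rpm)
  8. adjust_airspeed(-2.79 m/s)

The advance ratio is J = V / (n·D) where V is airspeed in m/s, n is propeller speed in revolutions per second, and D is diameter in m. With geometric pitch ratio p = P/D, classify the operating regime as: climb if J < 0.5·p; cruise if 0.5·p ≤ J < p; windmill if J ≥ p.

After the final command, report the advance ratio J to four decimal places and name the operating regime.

J = 0.2797, regime = climb

set_propeller: D = 1.861 m, P = 1.415 m (p = P/D = 0.760344); state ← (V=0, rpm=0)
set_airspeed(52.51): V ← 52.51 m/s
adjust_airspeed(+10.22): V ← 52.51 +10.22 = 62.73 m/s
throttle_to(5076): rpm ← 5076
adjust_throttle(+1666): rpm ← 5076 +1666 = 6742
adjust_airspeed(+4.13): V ← 62.73 +4.13 = 66.86 m/s
adjust_throttle(+644): rpm ← 6742 +644 = 7386
adjust_airspeed(-2.79): V ← 66.86 -2.79 = 64.07 m/s
final state: V = 64.07 m/s, rpm = 7386 → n = rpm/60 = 123.100000 rev/s
J = V / (n·D) = 64.07 / (123.100000 × 1.861) = 0.279673
regime bands: climb J<0.3802 | cruise [0.3802, 0.7603) | windmill J≥0.7603
J = 0.2797 → climb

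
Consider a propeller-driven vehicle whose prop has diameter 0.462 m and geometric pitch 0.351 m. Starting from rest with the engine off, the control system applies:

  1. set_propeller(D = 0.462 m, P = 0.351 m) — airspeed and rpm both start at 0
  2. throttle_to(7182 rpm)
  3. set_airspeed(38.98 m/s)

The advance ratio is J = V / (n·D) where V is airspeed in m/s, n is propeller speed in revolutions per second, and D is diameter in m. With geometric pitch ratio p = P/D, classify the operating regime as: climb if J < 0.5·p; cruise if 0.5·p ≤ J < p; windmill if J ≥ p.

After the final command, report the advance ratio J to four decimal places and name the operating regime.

set_propeller: D = 0.462 m, P = 0.351 m (p = P/D = 0.759740); state ← (V=0, rpm=0)
throttle_to(7182): rpm ← 7182
set_airspeed(38.98): V ← 38.98 m/s
final state: V = 38.98 m/s, rpm = 7182 → n = rpm/60 = 119.700000 rev/s
J = V / (n·D) = 38.98 / (119.700000 × 0.462) = 0.704865
regime bands: climb J<0.3799 | cruise [0.3799, 0.7597) | windmill J≥0.7597
J = 0.7049 → cruise

J = 0.7049, regime = cruise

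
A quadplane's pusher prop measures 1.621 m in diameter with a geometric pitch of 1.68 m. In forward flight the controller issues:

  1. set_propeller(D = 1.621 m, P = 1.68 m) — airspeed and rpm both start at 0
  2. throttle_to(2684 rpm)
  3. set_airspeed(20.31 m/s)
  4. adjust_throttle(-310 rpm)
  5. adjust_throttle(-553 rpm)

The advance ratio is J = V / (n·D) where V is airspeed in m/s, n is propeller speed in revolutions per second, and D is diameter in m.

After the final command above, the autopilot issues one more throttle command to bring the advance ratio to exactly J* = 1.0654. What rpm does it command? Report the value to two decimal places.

rpm = 705.61

set_propeller: D = 1.621 m, P = 1.68 m (p = P/D = 1.036397); state ← (V=0, rpm=0)
throttle_to(2684): rpm ← 2684
set_airspeed(20.31): V ← 20.31 m/s
adjust_throttle(-310): rpm ← 2684 -310 = 2374
adjust_throttle(-553): rpm ← 2374 -553 = 1821
final state: V = 20.31 m/s, rpm = 1821 → n = rpm/60 = 30.350000 rev/s
target J* = 1.0654; solve J* = V/(n·D) for n: n = V/(J*·D) = 20.31/(1.0654 × 1.621) = 11.760187 rev/s
rpm = 60·n = 705.611201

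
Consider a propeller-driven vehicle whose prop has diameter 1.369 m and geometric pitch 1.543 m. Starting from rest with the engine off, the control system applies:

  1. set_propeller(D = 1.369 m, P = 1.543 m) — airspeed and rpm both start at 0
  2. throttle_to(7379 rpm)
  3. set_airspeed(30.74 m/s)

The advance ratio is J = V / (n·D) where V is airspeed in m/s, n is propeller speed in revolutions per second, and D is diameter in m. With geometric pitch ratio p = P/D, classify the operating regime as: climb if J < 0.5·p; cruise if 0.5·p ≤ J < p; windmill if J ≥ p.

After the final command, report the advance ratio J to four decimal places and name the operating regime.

J = 0.1826, regime = climb

set_propeller: D = 1.369 m, P = 1.543 m (p = P/D = 1.127100); state ← (V=0, rpm=0)
throttle_to(7379): rpm ← 7379
set_airspeed(30.74): V ← 30.74 m/s
final state: V = 30.74 m/s, rpm = 7379 → n = rpm/60 = 122.983333 rev/s
J = V / (n·D) = 30.74 / (122.983333 × 1.369) = 0.182580
regime bands: climb J<0.5636 | cruise [0.5636, 1.1271) | windmill J≥1.1271
J = 0.1826 → climb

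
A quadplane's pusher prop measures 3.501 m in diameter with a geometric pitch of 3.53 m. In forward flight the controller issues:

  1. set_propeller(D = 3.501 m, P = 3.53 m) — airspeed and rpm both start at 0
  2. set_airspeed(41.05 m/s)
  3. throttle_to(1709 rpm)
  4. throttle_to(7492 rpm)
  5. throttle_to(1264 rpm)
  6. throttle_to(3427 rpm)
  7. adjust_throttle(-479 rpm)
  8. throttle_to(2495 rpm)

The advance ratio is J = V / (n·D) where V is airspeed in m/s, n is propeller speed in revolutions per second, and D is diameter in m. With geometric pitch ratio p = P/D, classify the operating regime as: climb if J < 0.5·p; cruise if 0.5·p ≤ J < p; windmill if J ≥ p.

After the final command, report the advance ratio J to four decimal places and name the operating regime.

set_propeller: D = 3.501 m, P = 3.53 m (p = P/D = 1.008283); state ← (V=0, rpm=0)
set_airspeed(41.05): V ← 41.05 m/s
throttle_to(1709): rpm ← 1709
throttle_to(7492): rpm ← 7492
throttle_to(1264): rpm ← 1264
throttle_to(3427): rpm ← 3427
adjust_throttle(-479): rpm ← 3427 -479 = 2948
throttle_to(2495): rpm ← 2495
final state: V = 41.05 m/s, rpm = 2495 → n = rpm/60 = 41.583333 rev/s
J = V / (n·D) = 41.05 / (41.583333 × 3.501) = 0.281969
regime bands: climb J<0.5041 | cruise [0.5041, 1.0083) | windmill J≥1.0083
J = 0.2820 → climb

J = 0.2820, regime = climb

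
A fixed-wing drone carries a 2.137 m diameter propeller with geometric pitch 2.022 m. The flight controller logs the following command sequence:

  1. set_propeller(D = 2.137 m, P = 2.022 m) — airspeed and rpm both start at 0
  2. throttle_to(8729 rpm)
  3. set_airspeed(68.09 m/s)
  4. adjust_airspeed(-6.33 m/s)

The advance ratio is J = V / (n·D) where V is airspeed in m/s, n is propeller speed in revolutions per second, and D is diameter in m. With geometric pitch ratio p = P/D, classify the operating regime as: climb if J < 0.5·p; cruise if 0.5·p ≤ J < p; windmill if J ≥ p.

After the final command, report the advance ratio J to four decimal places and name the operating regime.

J = 0.1987, regime = climb

set_propeller: D = 2.137 m, P = 2.022 m (p = P/D = 0.946186); state ← (V=0, rpm=0)
throttle_to(8729): rpm ← 8729
set_airspeed(68.09): V ← 68.09 m/s
adjust_airspeed(-6.33): V ← 68.09 -6.33 = 61.76 m/s
final state: V = 61.76 m/s, rpm = 8729 → n = rpm/60 = 145.483333 rev/s
J = V / (n·D) = 61.76 / (145.483333 × 2.137) = 0.198650
regime bands: climb J<0.4731 | cruise [0.4731, 0.9462) | windmill J≥0.9462
J = 0.1987 → climb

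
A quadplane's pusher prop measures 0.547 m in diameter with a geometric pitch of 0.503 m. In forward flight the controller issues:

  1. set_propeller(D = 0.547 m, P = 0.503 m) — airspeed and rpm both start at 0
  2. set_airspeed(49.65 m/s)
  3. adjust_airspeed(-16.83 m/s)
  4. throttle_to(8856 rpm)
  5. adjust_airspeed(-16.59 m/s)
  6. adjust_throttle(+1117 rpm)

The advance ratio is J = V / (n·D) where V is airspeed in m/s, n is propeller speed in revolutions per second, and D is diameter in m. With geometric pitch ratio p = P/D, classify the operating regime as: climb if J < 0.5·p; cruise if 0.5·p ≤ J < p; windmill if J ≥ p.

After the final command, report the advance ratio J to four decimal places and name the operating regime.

J = 0.1785, regime = climb

set_propeller: D = 0.547 m, P = 0.503 m (p = P/D = 0.919561); state ← (V=0, rpm=0)
set_airspeed(49.65): V ← 49.65 m/s
adjust_airspeed(-16.83): V ← 49.65 -16.83 = 32.82 m/s
throttle_to(8856): rpm ← 8856
adjust_airspeed(-16.59): V ← 32.82 -16.59 = 16.23 m/s
adjust_throttle(+1117): rpm ← 8856 +1117 = 9973
final state: V = 16.23 m/s, rpm = 9973 → n = rpm/60 = 166.216667 rev/s
J = V / (n·D) = 16.23 / (166.216667 × 0.547) = 0.178508
regime bands: climb J<0.4598 | cruise [0.4598, 0.9196) | windmill J≥0.9196
J = 0.1785 → climb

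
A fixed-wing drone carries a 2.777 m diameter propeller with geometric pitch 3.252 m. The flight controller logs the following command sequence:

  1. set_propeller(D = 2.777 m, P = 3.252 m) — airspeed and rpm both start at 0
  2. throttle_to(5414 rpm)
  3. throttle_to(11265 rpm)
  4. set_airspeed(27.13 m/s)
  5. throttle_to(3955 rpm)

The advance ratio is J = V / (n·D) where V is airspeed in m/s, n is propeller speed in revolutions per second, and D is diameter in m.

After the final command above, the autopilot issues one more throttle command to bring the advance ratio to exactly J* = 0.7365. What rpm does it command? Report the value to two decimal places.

set_propeller: D = 2.777 m, P = 3.252 m (p = P/D = 1.171048); state ← (V=0, rpm=0)
throttle_to(5414): rpm ← 5414
throttle_to(11265): rpm ← 11265
set_airspeed(27.13): V ← 27.13 m/s
throttle_to(3955): rpm ← 3955
final state: V = 27.13 m/s, rpm = 3955 → n = rpm/60 = 65.916667 rev/s
target J* = 0.7365; solve J* = V/(n·D) for n: n = V/(J*·D) = 27.13/(0.7365 × 2.777) = 13.264814 rev/s
rpm = 60·n = 795.888837

rpm = 795.89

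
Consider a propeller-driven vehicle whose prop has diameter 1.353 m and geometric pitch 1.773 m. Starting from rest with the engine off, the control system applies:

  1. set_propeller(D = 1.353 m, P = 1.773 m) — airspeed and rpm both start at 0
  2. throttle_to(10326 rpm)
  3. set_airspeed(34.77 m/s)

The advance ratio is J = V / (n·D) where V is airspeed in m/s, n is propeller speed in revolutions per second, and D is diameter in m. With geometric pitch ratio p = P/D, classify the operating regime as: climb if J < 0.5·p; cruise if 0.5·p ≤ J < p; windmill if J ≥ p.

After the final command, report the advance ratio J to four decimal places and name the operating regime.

J = 0.1493, regime = climb

set_propeller: D = 1.353 m, P = 1.773 m (p = P/D = 1.310421); state ← (V=0, rpm=0)
throttle_to(10326): rpm ← 10326
set_airspeed(34.77): V ← 34.77 m/s
final state: V = 34.77 m/s, rpm = 10326 → n = rpm/60 = 172.100000 rev/s
J = V / (n·D) = 34.77 / (172.100000 × 1.353) = 0.149323
regime bands: climb J<0.6552 | cruise [0.6552, 1.3104) | windmill J≥1.3104
J = 0.1493 → climb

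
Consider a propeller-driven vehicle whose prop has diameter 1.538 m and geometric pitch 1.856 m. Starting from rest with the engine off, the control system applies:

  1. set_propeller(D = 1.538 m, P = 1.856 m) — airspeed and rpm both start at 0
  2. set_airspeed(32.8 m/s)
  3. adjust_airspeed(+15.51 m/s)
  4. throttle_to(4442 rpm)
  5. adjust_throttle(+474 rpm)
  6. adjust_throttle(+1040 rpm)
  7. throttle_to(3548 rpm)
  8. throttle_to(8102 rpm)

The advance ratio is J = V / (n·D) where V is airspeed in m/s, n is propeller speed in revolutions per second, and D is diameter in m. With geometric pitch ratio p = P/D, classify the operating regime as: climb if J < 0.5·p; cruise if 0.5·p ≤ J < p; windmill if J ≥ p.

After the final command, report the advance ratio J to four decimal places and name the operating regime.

set_propeller: D = 1.538 m, P = 1.856 m (p = P/D = 1.206762); state ← (V=0, rpm=0)
set_airspeed(32.8): V ← 32.8 m/s
adjust_airspeed(+15.51): V ← 32.8 +15.51 = 48.31 m/s
throttle_to(4442): rpm ← 4442
adjust_throttle(+474): rpm ← 4442 +474 = 4916
adjust_throttle(+1040): rpm ← 4916 +1040 = 5956
throttle_to(3548): rpm ← 3548
throttle_to(8102): rpm ← 8102
final state: V = 48.31 m/s, rpm = 8102 → n = rpm/60 = 135.033333 rev/s
J = V / (n·D) = 48.31 / (135.033333 × 1.538) = 0.232616
regime bands: climb J<0.6034 | cruise [0.6034, 1.2068) | windmill J≥1.2068
J = 0.2326 → climb

J = 0.2326, regime = climb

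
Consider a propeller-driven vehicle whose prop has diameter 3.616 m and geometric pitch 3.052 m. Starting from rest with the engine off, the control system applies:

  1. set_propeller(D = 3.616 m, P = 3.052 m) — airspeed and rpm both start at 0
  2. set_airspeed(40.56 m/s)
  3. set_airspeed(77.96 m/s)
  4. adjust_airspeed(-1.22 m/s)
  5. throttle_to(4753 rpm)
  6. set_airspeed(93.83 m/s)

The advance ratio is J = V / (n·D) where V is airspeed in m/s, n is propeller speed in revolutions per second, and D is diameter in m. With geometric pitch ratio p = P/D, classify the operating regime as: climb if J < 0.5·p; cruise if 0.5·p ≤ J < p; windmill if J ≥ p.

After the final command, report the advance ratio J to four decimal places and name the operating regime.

set_propeller: D = 3.616 m, P = 3.052 m (p = P/D = 0.844027); state ← (V=0, rpm=0)
set_airspeed(40.56): V ← 40.56 m/s
set_airspeed(77.96): V ← 77.96 m/s
adjust_airspeed(-1.22): V ← 77.96 -1.22 = 76.74 m/s
throttle_to(4753): rpm ← 4753
set_airspeed(93.83): V ← 93.83 m/s
final state: V = 93.83 m/s, rpm = 4753 → n = rpm/60 = 79.216667 rev/s
J = V / (n·D) = 93.83 / (79.216667 × 3.616) = 0.327564
regime bands: climb J<0.4220 | cruise [0.4220, 0.8440) | windmill J≥0.8440
J = 0.3276 → climb

J = 0.3276, regime = climb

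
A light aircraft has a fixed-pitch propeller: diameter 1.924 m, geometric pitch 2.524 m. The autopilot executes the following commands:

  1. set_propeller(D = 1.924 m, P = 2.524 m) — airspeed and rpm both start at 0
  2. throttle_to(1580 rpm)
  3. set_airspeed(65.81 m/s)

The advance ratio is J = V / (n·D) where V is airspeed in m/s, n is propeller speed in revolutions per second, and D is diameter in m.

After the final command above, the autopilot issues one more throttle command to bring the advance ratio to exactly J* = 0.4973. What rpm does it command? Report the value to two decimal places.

rpm = 4126.86

set_propeller: D = 1.924 m, P = 2.524 m (p = P/D = 1.311850); state ← (V=0, rpm=0)
throttle_to(1580): rpm ← 1580
set_airspeed(65.81): V ← 65.81 m/s
final state: V = 65.81 m/s, rpm = 1580 → n = rpm/60 = 26.333333 rev/s
target J* = 0.4973; solve J* = V/(n·D) for n: n = V/(J*·D) = 65.81/(0.4973 × 1.924) = 68.780981 rev/s
rpm = 60·n = 4126.858842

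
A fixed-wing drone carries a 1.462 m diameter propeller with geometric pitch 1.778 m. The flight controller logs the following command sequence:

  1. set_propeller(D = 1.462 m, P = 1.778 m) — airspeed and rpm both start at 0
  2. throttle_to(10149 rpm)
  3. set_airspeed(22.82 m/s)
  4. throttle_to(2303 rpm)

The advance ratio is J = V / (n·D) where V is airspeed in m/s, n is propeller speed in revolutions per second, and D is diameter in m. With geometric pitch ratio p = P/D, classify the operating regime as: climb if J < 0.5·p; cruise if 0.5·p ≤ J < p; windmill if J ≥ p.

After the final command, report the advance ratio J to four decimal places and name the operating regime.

J = 0.4067, regime = climb

set_propeller: D = 1.462 m, P = 1.778 m (p = P/D = 1.216142); state ← (V=0, rpm=0)
throttle_to(10149): rpm ← 10149
set_airspeed(22.82): V ← 22.82 m/s
throttle_to(2303): rpm ← 2303
final state: V = 22.82 m/s, rpm = 2303 → n = rpm/60 = 38.383333 rev/s
J = V / (n·D) = 22.82 / (38.383333 × 1.462) = 0.406654
regime bands: climb J<0.6081 | cruise [0.6081, 1.2161) | windmill J≥1.2161
J = 0.4067 → climb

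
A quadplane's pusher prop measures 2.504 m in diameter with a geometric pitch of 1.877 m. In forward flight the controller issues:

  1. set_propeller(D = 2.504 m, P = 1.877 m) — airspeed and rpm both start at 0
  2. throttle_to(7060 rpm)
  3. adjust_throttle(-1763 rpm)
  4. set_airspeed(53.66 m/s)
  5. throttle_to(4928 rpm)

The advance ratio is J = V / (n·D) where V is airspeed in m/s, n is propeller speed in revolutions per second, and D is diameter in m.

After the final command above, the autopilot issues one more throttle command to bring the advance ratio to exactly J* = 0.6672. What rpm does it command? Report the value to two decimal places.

rpm = 1927.13

set_propeller: D = 2.504 m, P = 1.877 m (p = P/D = 0.749601); state ← (V=0, rpm=0)
throttle_to(7060): rpm ← 7060
adjust_throttle(-1763): rpm ← 7060 -1763 = 5297
set_airspeed(53.66): V ← 53.66 m/s
throttle_to(4928): rpm ← 4928
final state: V = 53.66 m/s, rpm = 4928 → n = rpm/60 = 82.133333 rev/s
target J* = 0.6672; solve J* = V/(n·D) for n: n = V/(J*·D) = 53.66/(0.6672 × 2.504) = 32.118874 rev/s
rpm = 60·n = 1927.132415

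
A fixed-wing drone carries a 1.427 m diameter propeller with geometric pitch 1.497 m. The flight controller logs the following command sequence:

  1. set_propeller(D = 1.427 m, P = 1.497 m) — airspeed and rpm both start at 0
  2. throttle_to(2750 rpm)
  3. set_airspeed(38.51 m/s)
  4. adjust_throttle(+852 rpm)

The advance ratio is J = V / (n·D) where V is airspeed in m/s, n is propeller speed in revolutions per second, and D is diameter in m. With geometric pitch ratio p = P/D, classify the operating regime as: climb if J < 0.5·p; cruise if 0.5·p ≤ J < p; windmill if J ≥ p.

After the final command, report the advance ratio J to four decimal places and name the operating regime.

set_propeller: D = 1.427 m, P = 1.497 m (p = P/D = 1.049054); state ← (V=0, rpm=0)
throttle_to(2750): rpm ← 2750
set_airspeed(38.51): V ← 38.51 m/s
adjust_throttle(+852): rpm ← 2750 +852 = 3602
final state: V = 38.51 m/s, rpm = 3602 → n = rpm/60 = 60.033333 rev/s
J = V / (n·D) = 38.51 / (60.033333 × 1.427) = 0.449528
regime bands: climb J<0.5245 | cruise [0.5245, 1.0491) | windmill J≥1.0491
J = 0.4495 → climb

J = 0.4495, regime = climb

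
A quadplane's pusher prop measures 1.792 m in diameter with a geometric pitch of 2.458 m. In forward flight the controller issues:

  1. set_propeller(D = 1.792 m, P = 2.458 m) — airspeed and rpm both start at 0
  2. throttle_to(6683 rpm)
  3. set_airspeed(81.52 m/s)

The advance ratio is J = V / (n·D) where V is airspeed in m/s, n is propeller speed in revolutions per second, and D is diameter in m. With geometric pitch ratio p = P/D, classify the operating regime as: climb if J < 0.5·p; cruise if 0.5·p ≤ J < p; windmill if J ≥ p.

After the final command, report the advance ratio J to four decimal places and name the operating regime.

set_propeller: D = 1.792 m, P = 2.458 m (p = P/D = 1.371652); state ← (V=0, rpm=0)
throttle_to(6683): rpm ← 6683
set_airspeed(81.52): V ← 81.52 m/s
final state: V = 81.52 m/s, rpm = 6683 → n = rpm/60 = 111.383333 rev/s
J = V / (n·D) = 81.52 / (111.383333 × 1.792) = 0.408419
regime bands: climb J<0.6858 | cruise [0.6858, 1.3717) | windmill J≥1.3717
J = 0.4084 → climb

J = 0.4084, regime = climb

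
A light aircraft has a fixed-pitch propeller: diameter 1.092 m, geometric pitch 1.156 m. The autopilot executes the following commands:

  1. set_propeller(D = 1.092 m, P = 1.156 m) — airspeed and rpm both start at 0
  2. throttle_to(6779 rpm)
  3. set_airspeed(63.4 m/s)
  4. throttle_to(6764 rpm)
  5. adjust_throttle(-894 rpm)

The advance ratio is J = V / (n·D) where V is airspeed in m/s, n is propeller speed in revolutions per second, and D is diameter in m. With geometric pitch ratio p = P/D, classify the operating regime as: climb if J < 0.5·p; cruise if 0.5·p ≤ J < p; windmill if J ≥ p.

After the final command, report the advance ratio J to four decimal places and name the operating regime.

J = 0.5934, regime = cruise

set_propeller: D = 1.092 m, P = 1.156 m (p = P/D = 1.058608); state ← (V=0, rpm=0)
throttle_to(6779): rpm ← 6779
set_airspeed(63.4): V ← 63.4 m/s
throttle_to(6764): rpm ← 6764
adjust_throttle(-894): rpm ← 6764 -894 = 5870
final state: V = 63.4 m/s, rpm = 5870 → n = rpm/60 = 97.833333 rev/s
J = V / (n·D) = 63.4 / (97.833333 × 1.092) = 0.593444
regime bands: climb J<0.5293 | cruise [0.5293, 1.0586) | windmill J≥1.0586
J = 0.5934 → cruise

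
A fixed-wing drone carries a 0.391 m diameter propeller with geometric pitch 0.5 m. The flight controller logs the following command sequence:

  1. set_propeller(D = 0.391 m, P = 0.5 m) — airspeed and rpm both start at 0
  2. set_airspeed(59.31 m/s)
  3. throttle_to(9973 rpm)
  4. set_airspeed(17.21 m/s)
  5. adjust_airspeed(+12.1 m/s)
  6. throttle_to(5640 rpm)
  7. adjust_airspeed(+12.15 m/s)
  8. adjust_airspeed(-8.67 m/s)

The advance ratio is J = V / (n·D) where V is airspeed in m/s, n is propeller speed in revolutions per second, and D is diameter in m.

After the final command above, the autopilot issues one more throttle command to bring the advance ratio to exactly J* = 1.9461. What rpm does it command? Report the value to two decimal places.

rpm = 2585.54

set_propeller: D = 0.391 m, P = 0.5 m (p = P/D = 1.278772); state ← (V=0, rpm=0)
set_airspeed(59.31): V ← 59.31 m/s
throttle_to(9973): rpm ← 9973
set_airspeed(17.21): V ← 17.21 m/s
adjust_airspeed(+12.1): V ← 17.21 +12.1 = 29.31 m/s
throttle_to(5640): rpm ← 5640
adjust_airspeed(+12.15): V ← 29.31 +12.15 = 41.46 m/s
adjust_airspeed(-8.67): V ← 41.46 -8.67 = 32.79 m/s
final state: V = 32.79 m/s, rpm = 5640 → n = rpm/60 = 94.000000 rev/s
target J* = 1.9461; solve J* = V/(n·D) for n: n = V/(J*·D) = 32.79/(1.9461 × 0.391) = 43.092283 rev/s
rpm = 60·n = 2585.537000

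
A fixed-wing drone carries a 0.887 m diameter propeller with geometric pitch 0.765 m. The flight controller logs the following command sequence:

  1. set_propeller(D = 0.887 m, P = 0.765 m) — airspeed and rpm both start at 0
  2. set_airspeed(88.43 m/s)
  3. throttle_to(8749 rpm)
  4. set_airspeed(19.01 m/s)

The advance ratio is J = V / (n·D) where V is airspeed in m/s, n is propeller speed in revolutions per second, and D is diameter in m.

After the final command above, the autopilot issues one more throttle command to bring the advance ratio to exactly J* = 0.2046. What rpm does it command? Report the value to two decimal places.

set_propeller: D = 0.887 m, P = 0.765 m (p = P/D = 0.862458); state ← (V=0, rpm=0)
set_airspeed(88.43): V ← 88.43 m/s
throttle_to(8749): rpm ← 8749
set_airspeed(19.01): V ← 19.01 m/s
final state: V = 19.01 m/s, rpm = 8749 → n = rpm/60 = 145.816667 rev/s
target J* = 0.2046; solve J* = V/(n·D) for n: n = V/(J*·D) = 19.01/(0.2046 × 0.887) = 104.749719 rev/s
rpm = 60·n = 6284.983155

rpm = 6284.98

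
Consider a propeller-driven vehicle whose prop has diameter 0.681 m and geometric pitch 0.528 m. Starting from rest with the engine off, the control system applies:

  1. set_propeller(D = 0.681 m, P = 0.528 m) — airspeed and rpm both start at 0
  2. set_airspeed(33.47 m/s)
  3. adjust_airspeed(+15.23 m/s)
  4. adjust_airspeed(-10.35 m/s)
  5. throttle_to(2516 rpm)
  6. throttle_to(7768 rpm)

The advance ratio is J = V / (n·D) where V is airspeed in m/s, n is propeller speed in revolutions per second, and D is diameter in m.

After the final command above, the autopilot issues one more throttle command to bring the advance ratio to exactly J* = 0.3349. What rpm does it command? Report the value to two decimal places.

set_propeller: D = 0.681 m, P = 0.528 m (p = P/D = 0.775330); state ← (V=0, rpm=0)
set_airspeed(33.47): V ← 33.47 m/s
adjust_airspeed(+15.23): V ← 33.47 +15.23 = 48.7 m/s
adjust_airspeed(-10.35): V ← 48.7 -10.35 = 38.35 m/s
throttle_to(2516): rpm ← 2516
throttle_to(7768): rpm ← 7768
final state: V = 38.35 m/s, rpm = 7768 → n = rpm/60 = 129.466667 rev/s
target J* = 0.3349; solve J* = V/(n·D) for n: n = V/(J*·D) = 38.35/(0.3349 × 0.681) = 168.152415 rev/s
rpm = 60·n = 10089.144896

rpm = 10089.14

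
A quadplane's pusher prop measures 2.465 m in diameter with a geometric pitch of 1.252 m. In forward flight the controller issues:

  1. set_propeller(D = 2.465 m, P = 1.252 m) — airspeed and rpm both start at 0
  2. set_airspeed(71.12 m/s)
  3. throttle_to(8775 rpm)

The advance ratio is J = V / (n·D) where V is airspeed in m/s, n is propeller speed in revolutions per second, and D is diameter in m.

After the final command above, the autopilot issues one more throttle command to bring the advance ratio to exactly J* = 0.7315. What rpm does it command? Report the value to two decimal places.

rpm = 2366.53

set_propeller: D = 2.465 m, P = 1.252 m (p = P/D = 0.507911); state ← (V=0, rpm=0)
set_airspeed(71.12): V ← 71.12 m/s
throttle_to(8775): rpm ← 8775
final state: V = 71.12 m/s, rpm = 8775 → n = rpm/60 = 146.250000 rev/s
target J* = 0.7315; solve J* = V/(n·D) for n: n = V/(J*·D) = 71.12/(0.7315 × 2.465) = 39.442142 rev/s
rpm = 60·n = 2366.528529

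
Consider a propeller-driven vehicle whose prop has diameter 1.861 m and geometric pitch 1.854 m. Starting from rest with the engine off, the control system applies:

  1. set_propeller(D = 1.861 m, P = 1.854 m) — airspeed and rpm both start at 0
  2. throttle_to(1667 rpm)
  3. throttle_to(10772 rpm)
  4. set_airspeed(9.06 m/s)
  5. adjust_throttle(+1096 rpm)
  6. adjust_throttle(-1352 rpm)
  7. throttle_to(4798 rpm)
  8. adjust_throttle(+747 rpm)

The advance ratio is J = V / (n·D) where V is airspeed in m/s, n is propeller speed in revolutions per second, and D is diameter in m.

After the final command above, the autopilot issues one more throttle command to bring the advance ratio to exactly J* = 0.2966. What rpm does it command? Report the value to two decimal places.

rpm = 984.83

set_propeller: D = 1.861 m, P = 1.854 m (p = P/D = 0.996239); state ← (V=0, rpm=0)
throttle_to(1667): rpm ← 1667
throttle_to(10772): rpm ← 10772
set_airspeed(9.06): V ← 9.06 m/s
adjust_throttle(+1096): rpm ← 10772 +1096 = 11868
adjust_throttle(-1352): rpm ← 11868 -1352 = 10516
throttle_to(4798): rpm ← 4798
adjust_throttle(+747): rpm ← 4798 +747 = 5545
final state: V = 9.06 m/s, rpm = 5545 → n = rpm/60 = 92.416667 rev/s
target J* = 0.2966; solve J* = V/(n·D) for n: n = V/(J*·D) = 9.06/(0.2966 × 1.861) = 16.413858 rev/s
rpm = 60·n = 984.831493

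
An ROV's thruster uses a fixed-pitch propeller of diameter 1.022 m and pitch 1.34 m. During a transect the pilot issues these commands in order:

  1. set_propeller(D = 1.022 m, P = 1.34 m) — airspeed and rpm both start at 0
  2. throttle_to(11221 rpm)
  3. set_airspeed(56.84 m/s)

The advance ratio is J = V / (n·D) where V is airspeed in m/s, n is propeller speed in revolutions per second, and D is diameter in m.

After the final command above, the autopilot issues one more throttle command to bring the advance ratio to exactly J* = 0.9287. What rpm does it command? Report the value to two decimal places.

set_propeller: D = 1.022 m, P = 1.34 m (p = P/D = 1.311155); state ← (V=0, rpm=0)
throttle_to(11221): rpm ← 11221
set_airspeed(56.84): V ← 56.84 m/s
final state: V = 56.84 m/s, rpm = 11221 → n = rpm/60 = 187.016667 rev/s
target J* = 0.9287; solve J* = V/(n·D) for n: n = V/(J*·D) = 56.84/(0.9287 × 1.022) = 59.886334 rev/s
rpm = 60·n = 3593.180038

rpm = 3593.18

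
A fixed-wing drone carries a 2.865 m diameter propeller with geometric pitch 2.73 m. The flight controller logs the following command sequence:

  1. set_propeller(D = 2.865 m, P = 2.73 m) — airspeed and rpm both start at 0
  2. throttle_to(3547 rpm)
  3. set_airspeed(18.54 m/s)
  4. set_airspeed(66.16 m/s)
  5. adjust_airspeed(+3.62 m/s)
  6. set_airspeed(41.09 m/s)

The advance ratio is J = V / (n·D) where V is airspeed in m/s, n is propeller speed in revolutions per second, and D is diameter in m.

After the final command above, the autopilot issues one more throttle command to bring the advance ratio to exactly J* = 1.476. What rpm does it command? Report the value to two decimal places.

rpm = 583.01

set_propeller: D = 2.865 m, P = 2.73 m (p = P/D = 0.952880); state ← (V=0, rpm=0)
throttle_to(3547): rpm ← 3547
set_airspeed(18.54): V ← 18.54 m/s
set_airspeed(66.16): V ← 66.16 m/s
adjust_airspeed(+3.62): V ← 66.16 +3.62 = 69.78 m/s
set_airspeed(41.09): V ← 41.09 m/s
final state: V = 41.09 m/s, rpm = 3547 → n = rpm/60 = 59.116667 rev/s
target J* = 1.476; solve J* = V/(n·D) for n: n = V/(J*·D) = 41.09/(1.476 × 2.865) = 9.716842 rev/s
rpm = 60·n = 583.010542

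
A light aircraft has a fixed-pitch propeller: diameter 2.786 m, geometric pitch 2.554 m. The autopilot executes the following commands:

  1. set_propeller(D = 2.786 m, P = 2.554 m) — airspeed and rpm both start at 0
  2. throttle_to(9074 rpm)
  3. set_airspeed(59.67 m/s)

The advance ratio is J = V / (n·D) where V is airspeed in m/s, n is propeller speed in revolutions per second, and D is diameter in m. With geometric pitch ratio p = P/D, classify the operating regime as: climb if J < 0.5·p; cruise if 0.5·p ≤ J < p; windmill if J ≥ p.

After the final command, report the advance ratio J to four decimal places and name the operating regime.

J = 0.1416, regime = climb

set_propeller: D = 2.786 m, P = 2.554 m (p = P/D = 0.916726); state ← (V=0, rpm=0)
throttle_to(9074): rpm ← 9074
set_airspeed(59.67): V ← 59.67 m/s
final state: V = 59.67 m/s, rpm = 9074 → n = rpm/60 = 151.233333 rev/s
J = V / (n·D) = 59.67 / (151.233333 × 2.786) = 0.141621
regime bands: climb J<0.4584 | cruise [0.4584, 0.9167) | windmill J≥0.9167
J = 0.1416 → climb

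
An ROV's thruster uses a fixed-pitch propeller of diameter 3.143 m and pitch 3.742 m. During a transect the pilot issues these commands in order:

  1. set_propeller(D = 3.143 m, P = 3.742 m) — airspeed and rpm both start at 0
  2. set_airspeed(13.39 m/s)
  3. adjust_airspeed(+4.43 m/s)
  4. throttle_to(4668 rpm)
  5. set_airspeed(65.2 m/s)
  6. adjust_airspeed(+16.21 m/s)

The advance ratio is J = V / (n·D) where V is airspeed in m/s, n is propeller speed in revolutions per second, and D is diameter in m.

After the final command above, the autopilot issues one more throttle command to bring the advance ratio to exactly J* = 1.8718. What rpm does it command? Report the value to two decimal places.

rpm = 830.28

set_propeller: D = 3.143 m, P = 3.742 m (p = P/D = 1.190582); state ← (V=0, rpm=0)
set_airspeed(13.39): V ← 13.39 m/s
adjust_airspeed(+4.43): V ← 13.39 +4.43 = 17.82 m/s
throttle_to(4668): rpm ← 4668
set_airspeed(65.2): V ← 65.2 m/s
adjust_airspeed(+16.21): V ← 65.2 +16.21 = 81.41 m/s
final state: V = 81.41 m/s, rpm = 4668 → n = rpm/60 = 77.800000 rev/s
target J* = 1.8718; solve J* = V/(n·D) for n: n = V/(J*·D) = 81.41/(1.8718 × 3.143) = 13.838019 rev/s
rpm = 60·n = 830.281156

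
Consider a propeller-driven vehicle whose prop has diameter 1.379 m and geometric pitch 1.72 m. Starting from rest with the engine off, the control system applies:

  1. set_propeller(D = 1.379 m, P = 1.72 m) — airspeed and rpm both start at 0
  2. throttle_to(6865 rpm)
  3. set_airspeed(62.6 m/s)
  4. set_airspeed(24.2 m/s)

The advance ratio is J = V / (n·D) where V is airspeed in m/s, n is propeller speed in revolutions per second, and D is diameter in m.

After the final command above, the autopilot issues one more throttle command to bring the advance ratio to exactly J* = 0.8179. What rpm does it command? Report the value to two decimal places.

rpm = 1287.37

set_propeller: D = 1.379 m, P = 1.72 m (p = P/D = 1.247281); state ← (V=0, rpm=0)
throttle_to(6865): rpm ← 6865
set_airspeed(62.6): V ← 62.6 m/s
set_airspeed(24.2): V ← 24.2 m/s
final state: V = 24.2 m/s, rpm = 6865 → n = rpm/60 = 114.416667 rev/s
target J* = 0.8179; solve J* = V/(n·D) for n: n = V/(J*·D) = 24.2/(0.8179 × 1.379) = 21.456105 rev/s
rpm = 60·n = 1287.366317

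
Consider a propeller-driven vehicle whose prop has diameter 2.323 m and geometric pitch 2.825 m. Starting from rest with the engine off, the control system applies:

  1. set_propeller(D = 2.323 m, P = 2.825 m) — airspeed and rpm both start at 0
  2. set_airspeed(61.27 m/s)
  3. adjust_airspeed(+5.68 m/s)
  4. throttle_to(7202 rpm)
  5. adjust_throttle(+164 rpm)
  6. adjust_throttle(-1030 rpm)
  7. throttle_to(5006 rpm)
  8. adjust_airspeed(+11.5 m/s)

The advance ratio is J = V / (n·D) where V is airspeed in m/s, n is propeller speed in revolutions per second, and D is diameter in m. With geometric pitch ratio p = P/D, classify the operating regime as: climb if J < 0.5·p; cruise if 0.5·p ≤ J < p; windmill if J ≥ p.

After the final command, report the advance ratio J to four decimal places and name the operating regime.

set_propeller: D = 2.323 m, P = 2.825 m (p = P/D = 1.216100); state ← (V=0, rpm=0)
set_airspeed(61.27): V ← 61.27 m/s
adjust_airspeed(+5.68): V ← 61.27 +5.68 = 66.95 m/s
throttle_to(7202): rpm ← 7202
adjust_throttle(+164): rpm ← 7202 +164 = 7366
adjust_throttle(-1030): rpm ← 7366 -1030 = 6336
throttle_to(5006): rpm ← 5006
adjust_airspeed(+11.5): V ← 66.95 +11.5 = 78.45 m/s
final state: V = 78.45 m/s, rpm = 5006 → n = rpm/60 = 83.433333 rev/s
J = V / (n·D) = 78.45 / (83.433333 × 2.323) = 0.404766
regime bands: climb J<0.6080 | cruise [0.6080, 1.2161) | windmill J≥1.2161
J = 0.4048 → climb

J = 0.4048, regime = climb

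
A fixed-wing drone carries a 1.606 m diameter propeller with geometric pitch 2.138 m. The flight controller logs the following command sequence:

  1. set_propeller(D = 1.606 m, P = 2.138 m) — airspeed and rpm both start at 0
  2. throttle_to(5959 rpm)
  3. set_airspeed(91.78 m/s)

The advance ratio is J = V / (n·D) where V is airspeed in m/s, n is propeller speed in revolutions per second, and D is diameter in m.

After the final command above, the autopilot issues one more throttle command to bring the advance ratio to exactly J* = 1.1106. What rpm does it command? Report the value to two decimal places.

rpm = 3087.42

set_propeller: D = 1.606 m, P = 2.138 m (p = P/D = 1.331258); state ← (V=0, rpm=0)
throttle_to(5959): rpm ← 5959
set_airspeed(91.78): V ← 91.78 m/s
final state: V = 91.78 m/s, rpm = 5959 → n = rpm/60 = 99.316667 rev/s
target J* = 1.1106; solve J* = V/(n·D) for n: n = V/(J*·D) = 91.78/(1.1106 × 1.606) = 51.457045 rev/s
rpm = 60·n = 3087.422705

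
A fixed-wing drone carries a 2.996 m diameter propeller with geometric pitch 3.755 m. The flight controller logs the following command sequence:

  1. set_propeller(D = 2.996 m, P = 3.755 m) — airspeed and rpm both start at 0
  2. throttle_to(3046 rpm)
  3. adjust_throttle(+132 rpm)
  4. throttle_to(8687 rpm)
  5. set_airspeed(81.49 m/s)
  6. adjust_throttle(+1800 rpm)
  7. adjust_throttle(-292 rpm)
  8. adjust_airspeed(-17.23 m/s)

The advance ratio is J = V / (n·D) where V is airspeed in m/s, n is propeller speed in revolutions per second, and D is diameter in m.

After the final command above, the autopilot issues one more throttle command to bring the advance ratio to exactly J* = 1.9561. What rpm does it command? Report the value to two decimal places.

set_propeller: D = 2.996 m, P = 3.755 m (p = P/D = 1.253338); state ← (V=0, rpm=0)
throttle_to(3046): rpm ← 3046
adjust_throttle(+132): rpm ← 3046 +132 = 3178
throttle_to(8687): rpm ← 8687
set_airspeed(81.49): V ← 81.49 m/s
adjust_throttle(+1800): rpm ← 8687 +1800 = 10487
adjust_throttle(-292): rpm ← 10487 -292 = 10195
adjust_airspeed(-17.23): V ← 81.49 -17.23 = 64.26 m/s
final state: V = 64.26 m/s, rpm = 10195 → n = rpm/60 = 169.916667 rev/s
target J* = 1.9561; solve J* = V/(n·D) for n: n = V/(J*·D) = 64.26/(1.9561 × 2.996) = 10.964980 rev/s
rpm = 60·n = 657.898823

rpm = 657.90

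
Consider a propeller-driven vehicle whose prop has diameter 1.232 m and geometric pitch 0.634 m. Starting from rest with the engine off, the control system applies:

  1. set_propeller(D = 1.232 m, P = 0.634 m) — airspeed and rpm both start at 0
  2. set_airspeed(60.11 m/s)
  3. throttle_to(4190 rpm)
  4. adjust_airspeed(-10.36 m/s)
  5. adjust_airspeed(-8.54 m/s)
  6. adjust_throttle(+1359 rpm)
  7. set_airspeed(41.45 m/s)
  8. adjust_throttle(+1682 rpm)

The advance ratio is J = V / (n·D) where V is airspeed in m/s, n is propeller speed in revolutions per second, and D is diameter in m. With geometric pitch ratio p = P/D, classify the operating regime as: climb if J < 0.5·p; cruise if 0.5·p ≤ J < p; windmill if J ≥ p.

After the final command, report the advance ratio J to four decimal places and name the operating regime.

J = 0.2792, regime = cruise

set_propeller: D = 1.232 m, P = 0.634 m (p = P/D = 0.514610); state ← (V=0, rpm=0)
set_airspeed(60.11): V ← 60.11 m/s
throttle_to(4190): rpm ← 4190
adjust_airspeed(-10.36): V ← 60.11 -10.36 = 49.75 m/s
adjust_airspeed(-8.54): V ← 49.75 -8.54 = 41.21 m/s
adjust_throttle(+1359): rpm ← 4190 +1359 = 5549
set_airspeed(41.45): V ← 41.45 m/s
adjust_throttle(+1682): rpm ← 5549 +1682 = 7231
final state: V = 41.45 m/s, rpm = 7231 → n = rpm/60 = 120.516667 rev/s
J = V / (n·D) = 41.45 / (120.516667 × 1.232) = 0.279169
regime bands: climb J<0.2573 | cruise [0.2573, 0.5146) | windmill J≥0.5146
J = 0.2792 → cruise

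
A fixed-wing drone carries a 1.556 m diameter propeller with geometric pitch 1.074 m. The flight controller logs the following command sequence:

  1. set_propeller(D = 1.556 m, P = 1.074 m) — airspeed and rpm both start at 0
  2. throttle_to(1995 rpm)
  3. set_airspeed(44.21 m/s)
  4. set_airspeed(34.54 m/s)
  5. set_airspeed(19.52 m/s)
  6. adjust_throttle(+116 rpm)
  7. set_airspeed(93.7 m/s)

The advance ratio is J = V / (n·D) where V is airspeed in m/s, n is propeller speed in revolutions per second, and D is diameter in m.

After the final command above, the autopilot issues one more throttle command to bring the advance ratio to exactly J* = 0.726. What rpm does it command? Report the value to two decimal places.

rpm = 4976.74

set_propeller: D = 1.556 m, P = 1.074 m (p = P/D = 0.690231); state ← (V=0, rpm=0)
throttle_to(1995): rpm ← 1995
set_airspeed(44.21): V ← 44.21 m/s
set_airspeed(34.54): V ← 34.54 m/s
set_airspeed(19.52): V ← 19.52 m/s
adjust_throttle(+116): rpm ← 1995 +116 = 2111
set_airspeed(93.7): V ← 93.7 m/s
final state: V = 93.7 m/s, rpm = 2111 → n = rpm/60 = 35.183333 rev/s
target J* = 0.726; solve J* = V/(n·D) for n: n = V/(J*·D) = 93.7/(0.726 × 1.556) = 82.945605 rev/s
rpm = 60·n = 4976.736281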